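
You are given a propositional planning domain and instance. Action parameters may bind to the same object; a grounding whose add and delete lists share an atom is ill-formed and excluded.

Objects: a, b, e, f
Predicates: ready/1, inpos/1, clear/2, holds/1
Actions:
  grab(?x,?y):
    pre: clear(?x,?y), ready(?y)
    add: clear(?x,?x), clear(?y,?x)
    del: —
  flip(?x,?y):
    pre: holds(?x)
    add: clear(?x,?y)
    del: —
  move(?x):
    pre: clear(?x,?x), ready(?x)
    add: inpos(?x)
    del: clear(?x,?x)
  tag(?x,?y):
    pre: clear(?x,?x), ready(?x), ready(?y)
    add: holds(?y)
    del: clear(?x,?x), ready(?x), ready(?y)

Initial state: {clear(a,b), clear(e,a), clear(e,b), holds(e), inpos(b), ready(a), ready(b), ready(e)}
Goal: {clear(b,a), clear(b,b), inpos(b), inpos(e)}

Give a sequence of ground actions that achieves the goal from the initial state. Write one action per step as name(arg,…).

1. grab(a,b)  →  {clear(a,a), clear(a,b), clear(b,a), clear(e,a), clear(e,b), holds(e), inpos(b), ready(a), ready(b), ready(e)}
2. grab(b,a)  →  {clear(a,a), clear(a,b), clear(b,a), clear(b,b), clear(e,a), clear(e,b), holds(e), inpos(b), ready(a), ready(b), ready(e)}
3. grab(e,a)  →  {clear(a,a), clear(a,b), clear(a,e), clear(b,a), clear(b,b), clear(e,a), clear(e,b), clear(e,e), holds(e), inpos(b), ready(a), ready(b), ready(e)}
4. move(e)  →  {clear(a,a), clear(a,b), clear(a,e), clear(b,a), clear(b,b), clear(e,a), clear(e,b), holds(e), inpos(b), inpos(e), ready(a), ready(b), ready(e)}

grab(a,b); grab(b,a); grab(e,a); move(e)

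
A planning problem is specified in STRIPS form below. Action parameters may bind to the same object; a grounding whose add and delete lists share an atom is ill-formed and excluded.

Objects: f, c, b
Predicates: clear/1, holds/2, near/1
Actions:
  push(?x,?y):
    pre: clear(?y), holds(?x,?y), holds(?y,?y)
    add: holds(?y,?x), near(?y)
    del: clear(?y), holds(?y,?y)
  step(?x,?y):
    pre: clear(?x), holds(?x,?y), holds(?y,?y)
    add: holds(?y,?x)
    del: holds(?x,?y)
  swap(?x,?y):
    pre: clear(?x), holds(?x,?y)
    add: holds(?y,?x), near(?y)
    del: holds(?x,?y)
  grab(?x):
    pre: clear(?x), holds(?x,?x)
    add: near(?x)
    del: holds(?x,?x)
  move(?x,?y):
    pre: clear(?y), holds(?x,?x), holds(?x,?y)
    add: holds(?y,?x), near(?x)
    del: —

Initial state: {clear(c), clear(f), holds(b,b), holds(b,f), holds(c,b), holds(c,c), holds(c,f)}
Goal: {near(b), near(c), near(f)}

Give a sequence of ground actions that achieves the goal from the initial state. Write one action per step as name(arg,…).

1. swap(c,f)  →  {clear(c), clear(f), holds(b,b), holds(b,f), holds(c,b), holds(c,c), holds(f,c), near(f)}
2. push(f,c)  →  {clear(f), holds(b,b), holds(b,f), holds(c,b), holds(c,f), holds(f,c), near(c), near(f)}
3. move(b,f)  →  {clear(f), holds(b,b), holds(b,f), holds(c,b), holds(c,f), holds(f,b), holds(f,c), near(b), near(c), near(f)}

swap(c,f); push(f,c); move(b,f)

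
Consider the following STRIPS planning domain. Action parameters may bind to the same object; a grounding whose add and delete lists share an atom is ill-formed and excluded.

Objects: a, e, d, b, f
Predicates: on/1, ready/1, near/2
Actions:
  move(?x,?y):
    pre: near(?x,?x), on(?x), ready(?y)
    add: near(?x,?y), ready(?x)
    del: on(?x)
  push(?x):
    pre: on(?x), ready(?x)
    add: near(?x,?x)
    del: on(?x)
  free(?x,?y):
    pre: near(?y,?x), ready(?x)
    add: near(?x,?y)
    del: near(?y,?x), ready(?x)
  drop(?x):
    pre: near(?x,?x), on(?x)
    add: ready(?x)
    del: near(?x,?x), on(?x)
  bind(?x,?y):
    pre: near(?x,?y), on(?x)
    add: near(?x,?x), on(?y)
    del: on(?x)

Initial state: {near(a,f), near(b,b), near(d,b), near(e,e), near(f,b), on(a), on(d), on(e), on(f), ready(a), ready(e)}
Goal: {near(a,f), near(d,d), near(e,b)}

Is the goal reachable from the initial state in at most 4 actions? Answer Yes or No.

1. bind(d,b)  →  {near(a,f), near(b,b), near(d,b), near(d,d), near(e,e), near(f,b), on(a), on(b), on(e), on(f), ready(a), ready(e)}
2. move(b,a)  →  {near(a,f), near(b,a), near(b,b), near(d,b), near(d,d), near(e,e), near(f,b), on(a), on(e), on(f), ready(a), ready(b), ready(e)}
3. move(e,b)  →  {near(a,f), near(b,a), near(b,b), near(d,b), near(d,d), near(e,b), near(e,e), near(f,b), on(a), on(f), ready(a), ready(b), ready(e)}
optimal plan length = 3; 3 ≤ 4

Yes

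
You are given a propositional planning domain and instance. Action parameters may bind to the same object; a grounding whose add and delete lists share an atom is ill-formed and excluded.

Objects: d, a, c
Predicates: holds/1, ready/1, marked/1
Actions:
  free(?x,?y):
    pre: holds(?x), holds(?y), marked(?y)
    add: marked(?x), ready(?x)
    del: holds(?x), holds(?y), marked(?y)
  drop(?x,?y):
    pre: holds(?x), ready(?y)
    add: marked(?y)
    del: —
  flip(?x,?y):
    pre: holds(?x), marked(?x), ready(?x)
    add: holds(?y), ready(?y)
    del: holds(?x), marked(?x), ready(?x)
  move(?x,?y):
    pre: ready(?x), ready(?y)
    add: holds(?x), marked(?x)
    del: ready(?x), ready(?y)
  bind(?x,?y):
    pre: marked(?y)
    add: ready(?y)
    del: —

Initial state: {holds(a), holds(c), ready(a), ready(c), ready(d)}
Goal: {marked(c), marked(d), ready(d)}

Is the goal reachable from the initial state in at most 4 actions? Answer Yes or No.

Yes

1. drop(a,d)  →  {holds(a), holds(c), marked(d), ready(a), ready(c), ready(d)}
2. drop(a,c)  →  {holds(a), holds(c), marked(c), marked(d), ready(a), ready(c), ready(d)}
optimal plan length = 2; 2 ≤ 4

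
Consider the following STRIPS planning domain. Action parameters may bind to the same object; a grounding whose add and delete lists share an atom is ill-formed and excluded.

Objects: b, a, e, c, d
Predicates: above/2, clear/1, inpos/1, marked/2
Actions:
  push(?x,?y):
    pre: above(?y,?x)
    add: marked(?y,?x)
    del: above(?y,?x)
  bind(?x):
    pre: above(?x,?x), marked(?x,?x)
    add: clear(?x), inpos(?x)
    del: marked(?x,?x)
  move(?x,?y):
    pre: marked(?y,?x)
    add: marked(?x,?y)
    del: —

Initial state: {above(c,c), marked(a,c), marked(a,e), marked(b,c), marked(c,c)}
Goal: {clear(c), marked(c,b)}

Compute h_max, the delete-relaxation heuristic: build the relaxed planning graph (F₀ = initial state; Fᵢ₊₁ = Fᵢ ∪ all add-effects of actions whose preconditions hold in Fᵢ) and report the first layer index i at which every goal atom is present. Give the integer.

F0 = init (5 atoms)
F1 = F0 ∪ {clear(c), inpos(c), marked(c,a), marked(c,b), marked(e,a)}  (10 atoms)
goal ⊆ F1  ⇒  h_max = 1

1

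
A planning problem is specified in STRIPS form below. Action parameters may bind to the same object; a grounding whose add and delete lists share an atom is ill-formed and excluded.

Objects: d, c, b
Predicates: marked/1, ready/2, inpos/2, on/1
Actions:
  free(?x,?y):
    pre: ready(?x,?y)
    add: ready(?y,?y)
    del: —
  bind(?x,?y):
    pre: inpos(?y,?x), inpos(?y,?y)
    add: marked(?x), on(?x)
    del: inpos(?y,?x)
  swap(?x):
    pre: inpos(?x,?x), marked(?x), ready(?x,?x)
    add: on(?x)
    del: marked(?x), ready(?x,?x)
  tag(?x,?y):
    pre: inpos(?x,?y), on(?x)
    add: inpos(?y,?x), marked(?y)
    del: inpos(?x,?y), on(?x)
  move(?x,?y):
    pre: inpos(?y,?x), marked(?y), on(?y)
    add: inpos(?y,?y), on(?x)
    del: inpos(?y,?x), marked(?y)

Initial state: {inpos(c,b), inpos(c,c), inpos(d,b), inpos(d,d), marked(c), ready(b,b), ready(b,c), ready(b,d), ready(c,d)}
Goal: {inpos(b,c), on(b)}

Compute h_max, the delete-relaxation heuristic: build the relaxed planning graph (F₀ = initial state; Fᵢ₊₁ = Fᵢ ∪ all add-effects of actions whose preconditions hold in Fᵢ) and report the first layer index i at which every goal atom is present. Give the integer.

2

F0 = init (9 atoms)
F1 = F0 ∪ {marked(b), marked(d), on(b), on(c), on(d), ready(c,c), ready(d,d)}  (16 atoms)
F2 = F1 ∪ {inpos(b,c), inpos(b,d)}  (18 atoms)
goal ⊆ F2  ⇒  h_max = 2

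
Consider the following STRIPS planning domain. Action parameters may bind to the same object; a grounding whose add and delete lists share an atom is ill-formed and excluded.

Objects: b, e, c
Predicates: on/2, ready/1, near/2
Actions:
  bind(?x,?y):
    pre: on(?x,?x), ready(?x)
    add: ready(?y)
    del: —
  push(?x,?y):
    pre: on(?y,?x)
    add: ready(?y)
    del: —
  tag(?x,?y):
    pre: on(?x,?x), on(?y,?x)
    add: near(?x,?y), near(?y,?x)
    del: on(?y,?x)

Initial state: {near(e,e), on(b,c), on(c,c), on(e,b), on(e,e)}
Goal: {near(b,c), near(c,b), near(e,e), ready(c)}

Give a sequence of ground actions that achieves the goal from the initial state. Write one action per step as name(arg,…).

1. push(c,c)  →  {near(e,e), on(b,c), on(c,c), on(e,b), on(e,e), ready(c)}
2. tag(c,b)  →  {near(b,c), near(c,b), near(e,e), on(c,c), on(e,b), on(e,e), ready(c)}

push(c,c); tag(c,b)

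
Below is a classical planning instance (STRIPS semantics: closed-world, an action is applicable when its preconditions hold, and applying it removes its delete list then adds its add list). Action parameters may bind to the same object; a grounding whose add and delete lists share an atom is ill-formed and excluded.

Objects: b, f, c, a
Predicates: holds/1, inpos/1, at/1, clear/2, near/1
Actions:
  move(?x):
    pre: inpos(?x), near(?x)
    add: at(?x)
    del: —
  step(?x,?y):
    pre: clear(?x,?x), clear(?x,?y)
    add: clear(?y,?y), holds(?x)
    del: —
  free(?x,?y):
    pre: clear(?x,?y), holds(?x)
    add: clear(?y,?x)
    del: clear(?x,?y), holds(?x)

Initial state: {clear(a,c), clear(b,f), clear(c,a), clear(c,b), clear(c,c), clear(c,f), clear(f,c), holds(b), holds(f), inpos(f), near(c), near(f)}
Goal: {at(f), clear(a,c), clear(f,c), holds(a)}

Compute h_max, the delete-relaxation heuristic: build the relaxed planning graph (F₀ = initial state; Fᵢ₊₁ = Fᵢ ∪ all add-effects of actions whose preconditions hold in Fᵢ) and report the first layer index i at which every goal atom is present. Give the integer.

F0 = init (12 atoms)
F1 = F0 ∪ {at(f), clear(a,a), clear(b,b), clear(f,b), clear(f,f), holds(c)}  (18 atoms)
F2 = F1 ∪ {clear(b,c), holds(a)}  (20 atoms)
goal ⊆ F2  ⇒  h_max = 2

2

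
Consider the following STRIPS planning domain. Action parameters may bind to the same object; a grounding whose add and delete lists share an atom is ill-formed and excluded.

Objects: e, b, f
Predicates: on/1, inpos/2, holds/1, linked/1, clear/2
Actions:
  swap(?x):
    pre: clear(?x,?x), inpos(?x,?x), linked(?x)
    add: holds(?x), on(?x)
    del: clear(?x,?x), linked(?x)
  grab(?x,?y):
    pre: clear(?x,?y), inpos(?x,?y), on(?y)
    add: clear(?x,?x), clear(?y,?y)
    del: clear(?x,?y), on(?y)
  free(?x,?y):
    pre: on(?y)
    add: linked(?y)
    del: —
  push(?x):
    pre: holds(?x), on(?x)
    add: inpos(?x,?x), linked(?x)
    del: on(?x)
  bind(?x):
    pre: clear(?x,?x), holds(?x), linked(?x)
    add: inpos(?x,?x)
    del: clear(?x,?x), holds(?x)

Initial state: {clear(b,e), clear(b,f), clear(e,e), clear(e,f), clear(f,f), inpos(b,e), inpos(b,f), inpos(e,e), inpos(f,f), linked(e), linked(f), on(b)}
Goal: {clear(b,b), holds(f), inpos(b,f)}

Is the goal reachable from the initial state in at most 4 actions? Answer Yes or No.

Yes

1. swap(f)  →  {clear(b,e), clear(b,f), clear(e,e), clear(e,f), holds(f), inpos(b,e), inpos(b,f), inpos(e,e), inpos(f,f), linked(e), on(b), on(f)}
2. grab(b,f)  →  {clear(b,b), clear(b,e), clear(e,e), clear(e,f), clear(f,f), holds(f), inpos(b,e), inpos(b,f), inpos(e,e), inpos(f,f), linked(e), on(b)}
optimal plan length = 2; 2 ≤ 4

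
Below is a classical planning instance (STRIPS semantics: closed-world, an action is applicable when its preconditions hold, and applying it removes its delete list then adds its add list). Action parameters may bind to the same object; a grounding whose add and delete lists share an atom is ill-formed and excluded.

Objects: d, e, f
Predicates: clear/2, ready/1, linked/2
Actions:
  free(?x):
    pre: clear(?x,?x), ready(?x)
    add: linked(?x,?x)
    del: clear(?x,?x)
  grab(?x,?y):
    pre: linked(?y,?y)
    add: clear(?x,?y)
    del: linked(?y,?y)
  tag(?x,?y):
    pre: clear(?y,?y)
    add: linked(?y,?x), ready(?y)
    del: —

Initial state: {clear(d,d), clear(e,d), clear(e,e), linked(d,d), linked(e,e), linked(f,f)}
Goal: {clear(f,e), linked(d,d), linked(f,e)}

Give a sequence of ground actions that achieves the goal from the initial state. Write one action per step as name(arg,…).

1. grab(f,e)  →  {clear(d,d), clear(e,d), clear(e,e), clear(f,e), linked(d,d), linked(f,f)}
2. grab(f,f)  →  {clear(d,d), clear(e,d), clear(e,e), clear(f,e), clear(f,f), linked(d,d)}
3. tag(e,f)  →  {clear(d,d), clear(e,d), clear(e,e), clear(f,e), clear(f,f), linked(d,d), linked(f,e), ready(f)}

grab(f,e); grab(f,f); tag(e,f)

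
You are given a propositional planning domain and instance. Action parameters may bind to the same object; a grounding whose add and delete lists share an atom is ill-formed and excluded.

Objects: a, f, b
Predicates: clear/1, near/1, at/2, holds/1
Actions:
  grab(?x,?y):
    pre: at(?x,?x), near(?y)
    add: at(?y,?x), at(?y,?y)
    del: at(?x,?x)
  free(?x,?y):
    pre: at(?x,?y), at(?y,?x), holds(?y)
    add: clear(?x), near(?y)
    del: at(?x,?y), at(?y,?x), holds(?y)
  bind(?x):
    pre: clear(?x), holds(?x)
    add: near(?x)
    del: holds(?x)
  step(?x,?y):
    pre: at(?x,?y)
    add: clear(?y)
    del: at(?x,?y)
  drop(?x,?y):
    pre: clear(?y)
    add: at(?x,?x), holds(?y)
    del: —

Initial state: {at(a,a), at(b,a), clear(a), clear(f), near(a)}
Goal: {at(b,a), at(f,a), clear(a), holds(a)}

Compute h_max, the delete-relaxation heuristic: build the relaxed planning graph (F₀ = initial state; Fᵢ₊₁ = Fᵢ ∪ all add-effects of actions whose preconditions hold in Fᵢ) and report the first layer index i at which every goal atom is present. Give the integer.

3

F0 = init (5 atoms)
F1 = F0 ∪ {at(b,b), at(f,f), holds(a), holds(f)}  (9 atoms)
F2 = F1 ∪ {at(a,b), at(a,f), clear(b), near(f)}  (13 atoms)
F3 = F2 ∪ {at(f,a), at(f,b), holds(b)}  (16 atoms)
goal ⊆ F3  ⇒  h_max = 3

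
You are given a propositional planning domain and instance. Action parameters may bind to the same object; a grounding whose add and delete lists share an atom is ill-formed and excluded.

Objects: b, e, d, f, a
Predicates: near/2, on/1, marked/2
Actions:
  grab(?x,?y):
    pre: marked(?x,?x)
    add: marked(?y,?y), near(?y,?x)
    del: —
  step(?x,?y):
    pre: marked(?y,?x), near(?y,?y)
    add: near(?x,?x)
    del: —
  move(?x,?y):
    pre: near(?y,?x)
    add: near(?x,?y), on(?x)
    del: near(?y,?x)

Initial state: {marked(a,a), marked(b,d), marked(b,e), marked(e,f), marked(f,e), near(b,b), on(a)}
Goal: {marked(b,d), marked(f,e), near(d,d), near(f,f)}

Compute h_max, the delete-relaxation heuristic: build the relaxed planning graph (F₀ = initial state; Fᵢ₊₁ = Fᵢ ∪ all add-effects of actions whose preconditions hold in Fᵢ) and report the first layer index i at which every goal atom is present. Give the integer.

F0 = init (7 atoms)
F1 = F0 ∪ {marked(b,b), marked(d,d), marked(e,e), marked(f,f), near(a,a), near(b,a), near(d,a), near(d,d), near(e,a), near(e,e), near(f,a)}  (18 atoms)
F2 = F1 ∪ {near(a,b), near(a,d), near(a,e), near(a,f), near(b,d), near(b,e), near(b,f), near(d,b), near(d,e), near(d,f), near(e,b), near(e,d), near(e,f), near(f,b), near(f,d), near(f,e), near(f,f)}  (35 atoms)
goal ⊆ F2  ⇒  h_max = 2

2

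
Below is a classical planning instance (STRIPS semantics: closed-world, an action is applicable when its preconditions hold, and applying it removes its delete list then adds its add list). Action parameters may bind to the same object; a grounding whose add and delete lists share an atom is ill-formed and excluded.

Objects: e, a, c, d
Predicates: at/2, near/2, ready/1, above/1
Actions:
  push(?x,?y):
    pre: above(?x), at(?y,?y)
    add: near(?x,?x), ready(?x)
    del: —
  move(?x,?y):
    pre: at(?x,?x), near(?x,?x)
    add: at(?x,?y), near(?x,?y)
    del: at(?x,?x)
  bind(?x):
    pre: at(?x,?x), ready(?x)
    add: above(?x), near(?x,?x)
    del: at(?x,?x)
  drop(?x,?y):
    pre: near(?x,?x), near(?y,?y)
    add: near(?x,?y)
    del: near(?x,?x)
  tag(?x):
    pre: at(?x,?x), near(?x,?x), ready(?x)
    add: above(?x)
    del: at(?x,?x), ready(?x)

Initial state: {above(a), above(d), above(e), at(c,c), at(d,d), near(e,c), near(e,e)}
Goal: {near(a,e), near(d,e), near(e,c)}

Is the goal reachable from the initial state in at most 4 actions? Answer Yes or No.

1. push(a,c)  →  {above(a), above(d), above(e), at(c,c), at(d,d), near(a,a), near(e,c), near(e,e), ready(a)}
2. push(d,c)  →  {above(a), above(d), above(e), at(c,c), at(d,d), near(a,a), near(d,d), near(e,c), near(e,e), ready(a), ready(d)}
3. move(d,e)  →  {above(a), above(d), above(e), at(c,c), at(d,e), near(a,a), near(d,d), near(d,e), near(e,c), near(e,e), ready(a), ready(d)}
4. drop(a,e)  →  {above(a), above(d), above(e), at(c,c), at(d,e), near(a,e), near(d,d), near(d,e), near(e,c), near(e,e), ready(a), ready(d)}
optimal plan length = 4; 4 ≤ 4

Yes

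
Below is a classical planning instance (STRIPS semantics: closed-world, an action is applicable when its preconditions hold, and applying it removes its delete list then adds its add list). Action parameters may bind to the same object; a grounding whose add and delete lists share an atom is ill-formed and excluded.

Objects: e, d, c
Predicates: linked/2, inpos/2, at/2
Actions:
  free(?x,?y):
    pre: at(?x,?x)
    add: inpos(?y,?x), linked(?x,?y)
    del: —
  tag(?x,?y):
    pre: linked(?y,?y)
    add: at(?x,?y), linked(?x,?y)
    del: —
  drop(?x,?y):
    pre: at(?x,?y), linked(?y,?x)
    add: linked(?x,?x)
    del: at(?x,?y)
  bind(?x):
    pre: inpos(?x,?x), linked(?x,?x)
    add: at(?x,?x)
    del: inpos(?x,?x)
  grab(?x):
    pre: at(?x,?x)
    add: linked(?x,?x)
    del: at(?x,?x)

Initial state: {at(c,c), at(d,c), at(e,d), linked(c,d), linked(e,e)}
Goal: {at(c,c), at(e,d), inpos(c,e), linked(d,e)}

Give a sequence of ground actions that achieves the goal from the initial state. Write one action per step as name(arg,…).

tag(e,e); free(e,c); tag(d,e)

1. tag(e,e)  →  {at(c,c), at(d,c), at(e,d), at(e,e), linked(c,d), linked(e,e)}
2. free(e,c)  →  {at(c,c), at(d,c), at(e,d), at(e,e), inpos(c,e), linked(c,d), linked(e,c), linked(e,e)}
3. tag(d,e)  →  {at(c,c), at(d,c), at(d,e), at(e,d), at(e,e), inpos(c,e), linked(c,d), linked(d,e), linked(e,c), linked(e,e)}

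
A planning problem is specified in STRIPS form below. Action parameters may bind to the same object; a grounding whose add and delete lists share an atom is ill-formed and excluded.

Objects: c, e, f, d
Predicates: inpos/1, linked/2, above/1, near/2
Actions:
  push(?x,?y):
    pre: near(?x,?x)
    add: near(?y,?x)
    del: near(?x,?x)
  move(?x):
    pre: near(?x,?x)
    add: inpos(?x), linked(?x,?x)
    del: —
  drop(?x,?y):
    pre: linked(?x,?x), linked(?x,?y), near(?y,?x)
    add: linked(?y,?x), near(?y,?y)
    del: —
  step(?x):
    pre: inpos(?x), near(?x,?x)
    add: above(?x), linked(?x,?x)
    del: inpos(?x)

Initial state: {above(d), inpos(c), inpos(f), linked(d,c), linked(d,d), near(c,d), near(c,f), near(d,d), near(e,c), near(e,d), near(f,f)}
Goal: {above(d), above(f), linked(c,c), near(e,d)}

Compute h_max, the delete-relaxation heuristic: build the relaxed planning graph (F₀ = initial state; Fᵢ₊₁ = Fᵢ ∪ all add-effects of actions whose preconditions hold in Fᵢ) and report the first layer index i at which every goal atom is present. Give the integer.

F0 = init (11 atoms)
F1 = F0 ∪ {above(f), inpos(d), linked(c,d), linked(f,f), near(c,c), near(d,f), near(e,f), near(f,d)}  (19 atoms)
F2 = F1 ∪ {above(c), linked(c,c), near(d,c), near(f,c)}  (23 atoms)
goal ⊆ F2  ⇒  h_max = 2

2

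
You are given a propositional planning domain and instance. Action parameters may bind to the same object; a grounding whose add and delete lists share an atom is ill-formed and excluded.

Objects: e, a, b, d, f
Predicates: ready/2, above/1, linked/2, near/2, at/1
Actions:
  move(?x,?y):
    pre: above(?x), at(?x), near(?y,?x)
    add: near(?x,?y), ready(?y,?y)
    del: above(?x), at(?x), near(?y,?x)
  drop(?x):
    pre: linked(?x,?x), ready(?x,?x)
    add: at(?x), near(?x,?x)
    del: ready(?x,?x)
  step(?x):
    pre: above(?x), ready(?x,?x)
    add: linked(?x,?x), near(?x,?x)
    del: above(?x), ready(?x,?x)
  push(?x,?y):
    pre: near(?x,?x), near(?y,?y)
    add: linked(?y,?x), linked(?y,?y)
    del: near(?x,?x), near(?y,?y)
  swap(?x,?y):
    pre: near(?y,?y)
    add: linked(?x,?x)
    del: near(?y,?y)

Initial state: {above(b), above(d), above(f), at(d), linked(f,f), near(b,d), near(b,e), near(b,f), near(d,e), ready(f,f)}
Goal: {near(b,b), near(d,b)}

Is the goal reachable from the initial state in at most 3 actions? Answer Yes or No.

1. move(d,b)  →  {above(b), above(f), linked(f,f), near(b,e), near(b,f), near(d,b), near(d,e), ready(b,b), ready(f,f)}
2. step(b)  →  {above(f), linked(b,b), linked(f,f), near(b,b), near(b,e), near(b,f), near(d,b), near(d,e), ready(f,f)}
optimal plan length = 2; 2 ≤ 3

Yes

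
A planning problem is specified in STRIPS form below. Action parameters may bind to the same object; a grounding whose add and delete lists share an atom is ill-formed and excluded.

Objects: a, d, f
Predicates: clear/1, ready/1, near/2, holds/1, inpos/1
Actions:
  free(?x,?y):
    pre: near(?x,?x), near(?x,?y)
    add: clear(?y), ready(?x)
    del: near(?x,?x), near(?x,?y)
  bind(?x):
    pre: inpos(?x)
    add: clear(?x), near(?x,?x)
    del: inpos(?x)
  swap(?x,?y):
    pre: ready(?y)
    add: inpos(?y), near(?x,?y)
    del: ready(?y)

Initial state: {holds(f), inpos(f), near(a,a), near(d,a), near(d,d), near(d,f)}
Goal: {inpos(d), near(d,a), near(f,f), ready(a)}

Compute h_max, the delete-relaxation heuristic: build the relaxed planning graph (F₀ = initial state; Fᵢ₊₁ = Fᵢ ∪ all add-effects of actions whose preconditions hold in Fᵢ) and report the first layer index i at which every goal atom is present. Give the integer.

F0 = init (6 atoms)
F1 = F0 ∪ {clear(a), clear(d), clear(f), near(f,f), ready(a), ready(d)}  (12 atoms)
F2 = F1 ∪ {inpos(a), inpos(d), near(a,d), near(f,a), near(f,d), ready(f)}  (18 atoms)
goal ⊆ F2  ⇒  h_max = 2

2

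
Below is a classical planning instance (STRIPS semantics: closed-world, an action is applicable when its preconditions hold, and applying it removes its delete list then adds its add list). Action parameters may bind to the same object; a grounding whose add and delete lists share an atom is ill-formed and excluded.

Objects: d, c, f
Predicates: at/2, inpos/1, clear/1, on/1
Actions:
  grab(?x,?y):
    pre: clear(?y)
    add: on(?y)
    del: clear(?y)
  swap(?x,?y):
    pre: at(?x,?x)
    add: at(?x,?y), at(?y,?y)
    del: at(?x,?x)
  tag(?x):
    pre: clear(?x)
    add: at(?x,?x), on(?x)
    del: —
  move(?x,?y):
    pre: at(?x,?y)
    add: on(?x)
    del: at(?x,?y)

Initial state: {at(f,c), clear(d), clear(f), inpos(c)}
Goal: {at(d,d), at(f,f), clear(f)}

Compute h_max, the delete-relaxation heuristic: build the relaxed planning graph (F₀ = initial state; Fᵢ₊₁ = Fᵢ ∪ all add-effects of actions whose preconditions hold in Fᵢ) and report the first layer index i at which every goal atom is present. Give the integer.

1

F0 = init (4 atoms)
F1 = F0 ∪ {at(d,d), at(f,f), on(d), on(f)}  (8 atoms)
goal ⊆ F1  ⇒  h_max = 1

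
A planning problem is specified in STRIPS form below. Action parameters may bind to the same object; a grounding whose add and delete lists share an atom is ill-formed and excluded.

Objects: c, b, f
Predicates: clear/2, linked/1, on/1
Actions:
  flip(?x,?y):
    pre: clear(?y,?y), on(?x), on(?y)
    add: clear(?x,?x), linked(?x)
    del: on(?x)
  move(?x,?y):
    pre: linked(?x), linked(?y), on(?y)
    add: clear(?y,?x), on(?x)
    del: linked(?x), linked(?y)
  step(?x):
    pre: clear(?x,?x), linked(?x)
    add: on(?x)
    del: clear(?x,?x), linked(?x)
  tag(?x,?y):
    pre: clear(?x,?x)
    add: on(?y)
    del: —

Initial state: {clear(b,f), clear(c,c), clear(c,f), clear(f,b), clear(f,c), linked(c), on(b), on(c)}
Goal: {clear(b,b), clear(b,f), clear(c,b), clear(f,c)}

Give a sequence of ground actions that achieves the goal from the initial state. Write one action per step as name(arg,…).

1. flip(b,c)  →  {clear(b,b), clear(b,f), clear(c,c), clear(c,f), clear(f,b), clear(f,c), linked(b), linked(c), on(c)}
2. move(b,c)  →  {clear(b,b), clear(b,f), clear(c,b), clear(c,c), clear(c,f), clear(f,b), clear(f,c), on(b), on(c)}

flip(b,c); move(b,c)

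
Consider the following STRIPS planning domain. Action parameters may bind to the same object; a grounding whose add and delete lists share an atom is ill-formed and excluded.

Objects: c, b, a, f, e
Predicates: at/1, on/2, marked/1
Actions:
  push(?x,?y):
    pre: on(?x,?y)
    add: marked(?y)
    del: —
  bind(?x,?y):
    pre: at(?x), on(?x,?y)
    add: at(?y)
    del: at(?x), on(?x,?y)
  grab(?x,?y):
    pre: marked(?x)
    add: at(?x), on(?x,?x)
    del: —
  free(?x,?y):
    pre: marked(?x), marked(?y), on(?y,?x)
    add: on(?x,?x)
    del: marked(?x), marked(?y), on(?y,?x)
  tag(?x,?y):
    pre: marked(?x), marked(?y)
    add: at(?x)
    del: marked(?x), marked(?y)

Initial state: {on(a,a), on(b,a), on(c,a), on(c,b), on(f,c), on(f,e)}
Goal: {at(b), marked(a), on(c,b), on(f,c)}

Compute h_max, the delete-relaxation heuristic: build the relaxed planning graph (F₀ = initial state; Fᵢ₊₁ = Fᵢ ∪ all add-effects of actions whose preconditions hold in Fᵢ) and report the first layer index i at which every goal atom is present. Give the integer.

2

F0 = init (6 atoms)
F1 = F0 ∪ {marked(a), marked(b), marked(c), marked(e)}  (10 atoms)
F2 = F1 ∪ {at(a), at(b), at(c), at(e), on(b,b), on(c,c), on(e,e)}  (17 atoms)
goal ⊆ F2  ⇒  h_max = 2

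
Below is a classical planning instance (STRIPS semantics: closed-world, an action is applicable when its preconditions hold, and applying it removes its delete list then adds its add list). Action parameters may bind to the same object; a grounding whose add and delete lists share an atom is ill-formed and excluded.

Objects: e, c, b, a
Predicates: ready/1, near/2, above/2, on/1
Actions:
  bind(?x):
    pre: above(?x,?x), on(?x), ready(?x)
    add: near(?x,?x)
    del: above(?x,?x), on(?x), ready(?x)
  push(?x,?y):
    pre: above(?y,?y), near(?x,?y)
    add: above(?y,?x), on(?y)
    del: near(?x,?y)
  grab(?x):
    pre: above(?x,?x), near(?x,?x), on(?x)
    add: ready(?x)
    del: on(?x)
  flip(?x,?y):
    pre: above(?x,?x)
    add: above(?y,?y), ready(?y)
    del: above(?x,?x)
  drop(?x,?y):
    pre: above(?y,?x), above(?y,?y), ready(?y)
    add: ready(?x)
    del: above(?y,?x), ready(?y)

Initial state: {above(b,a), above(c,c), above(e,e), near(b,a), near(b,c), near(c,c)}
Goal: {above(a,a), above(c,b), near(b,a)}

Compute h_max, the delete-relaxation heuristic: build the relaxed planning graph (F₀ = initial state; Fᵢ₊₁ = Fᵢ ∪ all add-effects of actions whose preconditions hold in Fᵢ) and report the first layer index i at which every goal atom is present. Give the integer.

1

F0 = init (6 atoms)
F1 = F0 ∪ {above(a,a), above(b,b), above(c,b), on(c), ready(a), ready(b), ready(c), ready(e)}  (14 atoms)
goal ⊆ F1  ⇒  h_max = 1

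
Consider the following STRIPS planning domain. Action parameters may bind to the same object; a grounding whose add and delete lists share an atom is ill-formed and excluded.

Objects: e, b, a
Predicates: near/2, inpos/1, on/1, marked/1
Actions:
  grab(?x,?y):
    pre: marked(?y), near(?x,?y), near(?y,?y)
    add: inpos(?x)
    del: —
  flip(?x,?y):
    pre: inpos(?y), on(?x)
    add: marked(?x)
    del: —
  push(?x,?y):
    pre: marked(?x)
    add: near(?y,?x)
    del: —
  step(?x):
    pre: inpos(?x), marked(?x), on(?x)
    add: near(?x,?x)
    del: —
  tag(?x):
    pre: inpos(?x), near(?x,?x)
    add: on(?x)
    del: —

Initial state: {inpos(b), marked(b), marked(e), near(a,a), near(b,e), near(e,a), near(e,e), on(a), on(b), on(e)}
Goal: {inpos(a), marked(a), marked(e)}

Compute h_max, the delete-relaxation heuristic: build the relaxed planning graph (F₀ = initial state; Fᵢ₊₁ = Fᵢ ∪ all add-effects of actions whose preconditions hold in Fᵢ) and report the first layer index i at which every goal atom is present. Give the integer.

2

F0 = init (10 atoms)
F1 = F0 ∪ {inpos(e), marked(a), near(a,b), near(a,e), near(b,b), near(e,b)}  (16 atoms)
F2 = F1 ∪ {inpos(a), near(b,a)}  (18 atoms)
goal ⊆ F2  ⇒  h_max = 2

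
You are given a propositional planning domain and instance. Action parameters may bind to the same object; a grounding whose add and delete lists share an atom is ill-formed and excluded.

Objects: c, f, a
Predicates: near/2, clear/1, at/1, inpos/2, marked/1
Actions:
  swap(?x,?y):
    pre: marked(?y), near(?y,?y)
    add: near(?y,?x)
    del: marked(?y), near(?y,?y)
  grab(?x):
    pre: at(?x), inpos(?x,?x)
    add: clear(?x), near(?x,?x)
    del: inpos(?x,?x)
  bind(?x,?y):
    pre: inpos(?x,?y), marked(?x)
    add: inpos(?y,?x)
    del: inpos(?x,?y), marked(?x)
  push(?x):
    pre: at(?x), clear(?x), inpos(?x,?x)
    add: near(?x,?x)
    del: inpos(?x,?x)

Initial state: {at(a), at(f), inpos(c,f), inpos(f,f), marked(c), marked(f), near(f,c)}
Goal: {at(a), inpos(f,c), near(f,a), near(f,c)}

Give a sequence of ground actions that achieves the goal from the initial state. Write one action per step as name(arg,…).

grab(f); swap(a,f); bind(c,f)

1. grab(f)  →  {at(a), at(f), clear(f), inpos(c,f), marked(c), marked(f), near(f,c), near(f,f)}
2. swap(a,f)  →  {at(a), at(f), clear(f), inpos(c,f), marked(c), near(f,a), near(f,c)}
3. bind(c,f)  →  {at(a), at(f), clear(f), inpos(f,c), near(f,a), near(f,c)}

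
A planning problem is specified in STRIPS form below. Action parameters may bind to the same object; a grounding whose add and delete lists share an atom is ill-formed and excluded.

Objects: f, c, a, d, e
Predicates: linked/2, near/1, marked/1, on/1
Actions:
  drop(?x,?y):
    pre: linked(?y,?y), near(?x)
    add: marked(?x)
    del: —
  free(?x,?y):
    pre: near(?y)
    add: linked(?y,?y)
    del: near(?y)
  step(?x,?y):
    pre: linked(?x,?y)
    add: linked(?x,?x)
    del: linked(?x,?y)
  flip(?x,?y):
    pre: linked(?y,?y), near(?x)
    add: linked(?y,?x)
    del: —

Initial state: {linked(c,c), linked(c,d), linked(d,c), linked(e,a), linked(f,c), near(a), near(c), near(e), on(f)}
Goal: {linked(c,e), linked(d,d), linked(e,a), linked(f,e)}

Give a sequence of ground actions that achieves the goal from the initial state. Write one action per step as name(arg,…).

1. step(f,c)  →  {linked(c,c), linked(c,d), linked(d,c), linked(e,a), linked(f,f), near(a), near(c), near(e), on(f)}
2. step(d,c)  →  {linked(c,c), linked(c,d), linked(d,d), linked(e,a), linked(f,f), near(a), near(c), near(e), on(f)}
3. flip(e,f)  →  {linked(c,c), linked(c,d), linked(d,d), linked(e,a), linked(f,e), linked(f,f), near(a), near(c), near(e), on(f)}
4. flip(e,c)  →  {linked(c,c), linked(c,d), linked(c,e), linked(d,d), linked(e,a), linked(f,e), linked(f,f), near(a), near(c), near(e), on(f)}

step(f,c); step(d,c); flip(e,f); flip(e,c)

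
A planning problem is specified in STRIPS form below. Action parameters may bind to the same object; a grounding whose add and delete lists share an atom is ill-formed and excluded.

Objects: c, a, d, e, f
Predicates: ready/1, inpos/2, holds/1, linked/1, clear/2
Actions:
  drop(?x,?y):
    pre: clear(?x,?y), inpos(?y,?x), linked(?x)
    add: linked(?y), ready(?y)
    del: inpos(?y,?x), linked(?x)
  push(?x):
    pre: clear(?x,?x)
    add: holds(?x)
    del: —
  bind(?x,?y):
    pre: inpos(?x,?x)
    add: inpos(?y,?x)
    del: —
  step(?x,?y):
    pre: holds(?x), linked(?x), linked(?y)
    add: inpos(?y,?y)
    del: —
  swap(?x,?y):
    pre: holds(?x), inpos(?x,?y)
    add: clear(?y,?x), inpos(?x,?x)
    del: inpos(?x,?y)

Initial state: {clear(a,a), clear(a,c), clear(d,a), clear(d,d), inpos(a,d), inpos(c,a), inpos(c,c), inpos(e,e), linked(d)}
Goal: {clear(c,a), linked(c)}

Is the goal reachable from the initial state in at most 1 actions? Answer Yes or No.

No

1. drop(d,a)  →  {clear(a,a), clear(a,c), clear(d,a), clear(d,d), inpos(c,a), inpos(c,c), inpos(e,e), linked(a), ready(a)}
2. drop(a,c)  →  {clear(a,a), clear(a,c), clear(d,a), clear(d,d), inpos(c,c), inpos(e,e), linked(c), ready(a), ready(c)}
3. push(a)  →  {clear(a,a), clear(a,c), clear(d,a), clear(d,d), holds(a), inpos(c,c), inpos(e,e), linked(c), ready(a), ready(c)}
4. bind(c,a)  →  {clear(a,a), clear(a,c), clear(d,a), clear(d,d), holds(a), inpos(a,c), inpos(c,c), inpos(e,e), linked(c), ready(a), ready(c)}
5. swap(a,c)  →  {clear(a,a), clear(a,c), clear(c,a), clear(d,a), clear(d,d), holds(a), inpos(a,a), inpos(c,c), inpos(e,e), linked(c), ready(a), ready(c)}
optimal plan length = 5; 5 > 1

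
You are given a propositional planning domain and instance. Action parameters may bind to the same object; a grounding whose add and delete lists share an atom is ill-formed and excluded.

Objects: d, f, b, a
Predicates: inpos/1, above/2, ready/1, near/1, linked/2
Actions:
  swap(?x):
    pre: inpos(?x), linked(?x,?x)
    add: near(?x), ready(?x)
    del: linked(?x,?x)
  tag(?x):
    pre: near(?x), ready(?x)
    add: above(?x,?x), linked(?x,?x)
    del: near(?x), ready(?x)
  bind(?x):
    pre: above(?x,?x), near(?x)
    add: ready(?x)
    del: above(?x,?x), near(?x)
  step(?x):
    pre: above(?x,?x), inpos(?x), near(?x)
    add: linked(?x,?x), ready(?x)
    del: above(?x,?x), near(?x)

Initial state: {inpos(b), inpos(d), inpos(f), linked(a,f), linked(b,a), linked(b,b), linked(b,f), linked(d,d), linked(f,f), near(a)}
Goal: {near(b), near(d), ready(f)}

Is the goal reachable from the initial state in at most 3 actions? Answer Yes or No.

Yes

1. swap(d)  →  {inpos(b), inpos(d), inpos(f), linked(a,f), linked(b,a), linked(b,b), linked(b,f), linked(f,f), near(a), near(d), ready(d)}
2. swap(f)  →  {inpos(b), inpos(d), inpos(f), linked(a,f), linked(b,a), linked(b,b), linked(b,f), near(a), near(d), near(f), ready(d), ready(f)}
3. swap(b)  →  {inpos(b), inpos(d), inpos(f), linked(a,f), linked(b,a), linked(b,f), near(a), near(b), near(d), near(f), ready(b), ready(d), ready(f)}
optimal plan length = 3; 3 ≤ 3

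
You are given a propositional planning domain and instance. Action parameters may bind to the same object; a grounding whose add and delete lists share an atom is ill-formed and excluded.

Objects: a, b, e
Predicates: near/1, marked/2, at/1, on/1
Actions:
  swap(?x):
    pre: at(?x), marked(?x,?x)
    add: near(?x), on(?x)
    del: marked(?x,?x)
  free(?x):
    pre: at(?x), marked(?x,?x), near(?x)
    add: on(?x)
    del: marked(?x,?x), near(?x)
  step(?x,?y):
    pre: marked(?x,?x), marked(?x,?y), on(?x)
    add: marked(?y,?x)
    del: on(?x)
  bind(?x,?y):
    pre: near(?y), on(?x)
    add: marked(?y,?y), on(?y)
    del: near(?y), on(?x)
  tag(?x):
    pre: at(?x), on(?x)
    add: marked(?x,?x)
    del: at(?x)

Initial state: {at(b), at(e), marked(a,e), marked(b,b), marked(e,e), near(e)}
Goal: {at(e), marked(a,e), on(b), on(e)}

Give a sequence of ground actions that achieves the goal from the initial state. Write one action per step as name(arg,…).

swap(b); swap(e)

1. swap(b)  →  {at(b), at(e), marked(a,e), marked(e,e), near(b), near(e), on(b)}
2. swap(e)  →  {at(b), at(e), marked(a,e), near(b), near(e), on(b), on(e)}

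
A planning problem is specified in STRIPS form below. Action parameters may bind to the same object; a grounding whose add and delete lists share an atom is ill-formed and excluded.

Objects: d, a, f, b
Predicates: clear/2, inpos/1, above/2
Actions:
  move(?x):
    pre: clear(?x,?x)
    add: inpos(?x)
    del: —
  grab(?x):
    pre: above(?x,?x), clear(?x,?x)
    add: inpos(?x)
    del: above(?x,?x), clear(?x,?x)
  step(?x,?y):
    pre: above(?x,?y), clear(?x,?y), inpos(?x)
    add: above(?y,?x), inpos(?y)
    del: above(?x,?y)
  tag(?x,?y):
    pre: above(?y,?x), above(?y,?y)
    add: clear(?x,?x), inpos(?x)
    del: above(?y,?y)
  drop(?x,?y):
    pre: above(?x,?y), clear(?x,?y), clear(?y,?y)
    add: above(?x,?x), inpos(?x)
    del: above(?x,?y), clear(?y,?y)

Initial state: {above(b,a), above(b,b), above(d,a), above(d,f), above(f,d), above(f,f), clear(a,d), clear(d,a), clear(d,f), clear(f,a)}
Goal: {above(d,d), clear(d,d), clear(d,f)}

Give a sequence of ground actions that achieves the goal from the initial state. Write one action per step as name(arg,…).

1. tag(d,f)  →  {above(b,a), above(b,b), above(d,a), above(d,f), above(f,d), clear(a,d), clear(d,a), clear(d,d), clear(d,f), clear(f,a), inpos(d)}
2. tag(a,b)  →  {above(b,a), above(d,a), above(d,f), above(f,d), clear(a,a), clear(a,d), clear(d,a), clear(d,d), clear(d,f), clear(f,a), inpos(a), inpos(d)}
3. drop(d,a)  →  {above(b,a), above(d,d), above(d,f), above(f,d), clear(a,d), clear(d,a), clear(d,d), clear(d,f), clear(f,a), inpos(a), inpos(d)}

tag(d,f); tag(a,b); drop(d,a)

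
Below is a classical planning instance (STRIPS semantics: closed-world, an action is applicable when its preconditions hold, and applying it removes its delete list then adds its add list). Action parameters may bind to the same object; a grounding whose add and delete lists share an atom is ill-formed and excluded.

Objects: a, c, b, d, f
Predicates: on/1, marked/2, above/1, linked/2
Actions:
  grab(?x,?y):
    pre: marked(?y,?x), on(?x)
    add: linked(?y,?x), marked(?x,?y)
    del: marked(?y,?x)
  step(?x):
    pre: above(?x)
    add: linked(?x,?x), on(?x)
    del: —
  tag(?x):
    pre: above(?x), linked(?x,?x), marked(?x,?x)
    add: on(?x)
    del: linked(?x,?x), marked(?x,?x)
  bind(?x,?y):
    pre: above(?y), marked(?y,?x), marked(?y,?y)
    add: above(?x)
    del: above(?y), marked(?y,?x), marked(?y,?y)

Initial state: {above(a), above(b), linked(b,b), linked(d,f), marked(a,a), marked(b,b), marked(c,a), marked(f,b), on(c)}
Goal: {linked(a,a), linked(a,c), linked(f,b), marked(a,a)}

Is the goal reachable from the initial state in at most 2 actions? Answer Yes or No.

No

1. step(a)  →  {above(a), above(b), linked(a,a), linked(b,b), linked(d,f), marked(a,a), marked(b,b), marked(c,a), marked(f,b), on(a), on(c)}
2. grab(a,c)  →  {above(a), above(b), linked(a,a), linked(b,b), linked(c,a), linked(d,f), marked(a,a), marked(a,c), marked(b,b), marked(f,b), on(a), on(c)}
3. grab(c,a)  →  {above(a), above(b), linked(a,a), linked(a,c), linked(b,b), linked(c,a), linked(d,f), marked(a,a), marked(b,b), marked(c,a), marked(f,b), on(a), on(c)}
4. step(b)  →  {above(a), above(b), linked(a,a), linked(a,c), linked(b,b), linked(c,a), linked(d,f), marked(a,a), marked(b,b), marked(c,a), marked(f,b), on(a), on(b), on(c)}
5. grab(b,f)  →  {above(a), above(b), linked(a,a), linked(a,c), linked(b,b), linked(c,a), linked(d,f), linked(f,b), marked(a,a), marked(b,b), marked(b,f), marked(c,a), on(a), on(b), on(c)}
optimal plan length = 5; 5 > 2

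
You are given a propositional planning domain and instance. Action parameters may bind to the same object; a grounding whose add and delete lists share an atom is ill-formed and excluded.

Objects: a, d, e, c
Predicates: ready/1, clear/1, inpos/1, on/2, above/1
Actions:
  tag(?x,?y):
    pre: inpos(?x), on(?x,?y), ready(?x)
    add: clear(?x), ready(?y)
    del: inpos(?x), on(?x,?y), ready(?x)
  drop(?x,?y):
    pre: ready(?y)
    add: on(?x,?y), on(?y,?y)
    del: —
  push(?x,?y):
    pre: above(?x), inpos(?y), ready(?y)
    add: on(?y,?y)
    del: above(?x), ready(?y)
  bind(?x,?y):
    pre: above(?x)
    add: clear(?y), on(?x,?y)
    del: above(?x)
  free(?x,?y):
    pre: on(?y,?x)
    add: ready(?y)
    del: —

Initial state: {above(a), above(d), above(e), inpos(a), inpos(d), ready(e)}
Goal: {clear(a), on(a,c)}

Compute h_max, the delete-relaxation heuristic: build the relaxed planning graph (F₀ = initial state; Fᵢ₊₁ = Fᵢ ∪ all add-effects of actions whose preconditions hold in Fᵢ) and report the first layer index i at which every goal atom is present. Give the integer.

F0 = init (6 atoms)
F1 = F0 ∪ {clear(a), clear(c), clear(d), clear(e), on(a,a), on(a,c), on(a,d), on(a,e), on(c,e), on(d,a), on(d,c), on(d,d), on(d,e), on(e,a), on(e,c), on(e,d), on(e,e)}  (23 atoms)
goal ⊆ F1  ⇒  h_max = 1

1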